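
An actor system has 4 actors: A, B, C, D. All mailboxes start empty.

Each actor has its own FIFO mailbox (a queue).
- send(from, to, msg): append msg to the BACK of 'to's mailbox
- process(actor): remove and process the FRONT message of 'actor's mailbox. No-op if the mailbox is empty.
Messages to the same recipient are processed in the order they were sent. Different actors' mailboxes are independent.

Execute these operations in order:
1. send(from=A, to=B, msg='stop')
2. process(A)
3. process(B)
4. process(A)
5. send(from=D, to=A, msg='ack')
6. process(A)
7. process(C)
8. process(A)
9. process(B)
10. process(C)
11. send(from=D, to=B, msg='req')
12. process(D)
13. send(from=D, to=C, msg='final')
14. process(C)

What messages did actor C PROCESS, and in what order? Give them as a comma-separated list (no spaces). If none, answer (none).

Answer: final

Derivation:
After 1 (send(from=A, to=B, msg='stop')): A:[] B:[stop] C:[] D:[]
After 2 (process(A)): A:[] B:[stop] C:[] D:[]
After 3 (process(B)): A:[] B:[] C:[] D:[]
After 4 (process(A)): A:[] B:[] C:[] D:[]
After 5 (send(from=D, to=A, msg='ack')): A:[ack] B:[] C:[] D:[]
After 6 (process(A)): A:[] B:[] C:[] D:[]
After 7 (process(C)): A:[] B:[] C:[] D:[]
After 8 (process(A)): A:[] B:[] C:[] D:[]
After 9 (process(B)): A:[] B:[] C:[] D:[]
After 10 (process(C)): A:[] B:[] C:[] D:[]
After 11 (send(from=D, to=B, msg='req')): A:[] B:[req] C:[] D:[]
After 12 (process(D)): A:[] B:[req] C:[] D:[]
After 13 (send(from=D, to=C, msg='final')): A:[] B:[req] C:[final] D:[]
After 14 (process(C)): A:[] B:[req] C:[] D:[]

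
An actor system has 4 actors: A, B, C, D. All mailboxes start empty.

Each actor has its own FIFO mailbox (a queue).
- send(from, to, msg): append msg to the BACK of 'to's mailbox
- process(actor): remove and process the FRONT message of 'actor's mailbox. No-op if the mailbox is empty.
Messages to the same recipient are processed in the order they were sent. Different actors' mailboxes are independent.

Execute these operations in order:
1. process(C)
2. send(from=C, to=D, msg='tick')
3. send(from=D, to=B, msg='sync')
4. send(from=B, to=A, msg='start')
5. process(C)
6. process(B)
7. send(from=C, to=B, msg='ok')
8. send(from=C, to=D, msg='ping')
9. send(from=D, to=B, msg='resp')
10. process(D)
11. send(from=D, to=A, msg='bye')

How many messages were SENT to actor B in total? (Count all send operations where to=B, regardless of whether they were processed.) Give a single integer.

After 1 (process(C)): A:[] B:[] C:[] D:[]
After 2 (send(from=C, to=D, msg='tick')): A:[] B:[] C:[] D:[tick]
After 3 (send(from=D, to=B, msg='sync')): A:[] B:[sync] C:[] D:[tick]
After 4 (send(from=B, to=A, msg='start')): A:[start] B:[sync] C:[] D:[tick]
After 5 (process(C)): A:[start] B:[sync] C:[] D:[tick]
After 6 (process(B)): A:[start] B:[] C:[] D:[tick]
After 7 (send(from=C, to=B, msg='ok')): A:[start] B:[ok] C:[] D:[tick]
After 8 (send(from=C, to=D, msg='ping')): A:[start] B:[ok] C:[] D:[tick,ping]
After 9 (send(from=D, to=B, msg='resp')): A:[start] B:[ok,resp] C:[] D:[tick,ping]
After 10 (process(D)): A:[start] B:[ok,resp] C:[] D:[ping]
After 11 (send(from=D, to=A, msg='bye')): A:[start,bye] B:[ok,resp] C:[] D:[ping]

Answer: 3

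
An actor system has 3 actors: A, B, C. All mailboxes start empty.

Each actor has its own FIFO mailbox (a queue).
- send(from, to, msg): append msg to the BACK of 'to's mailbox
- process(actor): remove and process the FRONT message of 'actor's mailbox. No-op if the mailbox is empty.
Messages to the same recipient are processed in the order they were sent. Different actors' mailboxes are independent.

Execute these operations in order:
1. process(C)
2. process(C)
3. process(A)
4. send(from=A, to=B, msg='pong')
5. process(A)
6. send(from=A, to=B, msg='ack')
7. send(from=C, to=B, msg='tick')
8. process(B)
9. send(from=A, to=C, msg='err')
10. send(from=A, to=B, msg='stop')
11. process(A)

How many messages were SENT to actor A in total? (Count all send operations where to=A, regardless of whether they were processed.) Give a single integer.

Answer: 0

Derivation:
After 1 (process(C)): A:[] B:[] C:[]
After 2 (process(C)): A:[] B:[] C:[]
After 3 (process(A)): A:[] B:[] C:[]
After 4 (send(from=A, to=B, msg='pong')): A:[] B:[pong] C:[]
After 5 (process(A)): A:[] B:[pong] C:[]
After 6 (send(from=A, to=B, msg='ack')): A:[] B:[pong,ack] C:[]
After 7 (send(from=C, to=B, msg='tick')): A:[] B:[pong,ack,tick] C:[]
After 8 (process(B)): A:[] B:[ack,tick] C:[]
After 9 (send(from=A, to=C, msg='err')): A:[] B:[ack,tick] C:[err]
After 10 (send(from=A, to=B, msg='stop')): A:[] B:[ack,tick,stop] C:[err]
After 11 (process(A)): A:[] B:[ack,tick,stop] C:[err]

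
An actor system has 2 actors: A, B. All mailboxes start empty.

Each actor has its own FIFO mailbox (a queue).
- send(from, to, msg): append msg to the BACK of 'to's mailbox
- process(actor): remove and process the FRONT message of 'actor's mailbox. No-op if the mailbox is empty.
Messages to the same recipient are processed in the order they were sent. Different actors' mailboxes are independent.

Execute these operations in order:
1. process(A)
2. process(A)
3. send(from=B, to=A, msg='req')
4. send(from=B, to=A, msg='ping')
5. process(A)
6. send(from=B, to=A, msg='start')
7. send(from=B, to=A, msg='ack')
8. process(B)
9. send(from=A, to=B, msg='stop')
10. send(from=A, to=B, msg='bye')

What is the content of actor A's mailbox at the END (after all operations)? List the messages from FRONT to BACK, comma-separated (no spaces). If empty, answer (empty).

Answer: ping,start,ack

Derivation:
After 1 (process(A)): A:[] B:[]
After 2 (process(A)): A:[] B:[]
After 3 (send(from=B, to=A, msg='req')): A:[req] B:[]
After 4 (send(from=B, to=A, msg='ping')): A:[req,ping] B:[]
After 5 (process(A)): A:[ping] B:[]
After 6 (send(from=B, to=A, msg='start')): A:[ping,start] B:[]
After 7 (send(from=B, to=A, msg='ack')): A:[ping,start,ack] B:[]
After 8 (process(B)): A:[ping,start,ack] B:[]
After 9 (send(from=A, to=B, msg='stop')): A:[ping,start,ack] B:[stop]
After 10 (send(from=A, to=B, msg='bye')): A:[ping,start,ack] B:[stop,bye]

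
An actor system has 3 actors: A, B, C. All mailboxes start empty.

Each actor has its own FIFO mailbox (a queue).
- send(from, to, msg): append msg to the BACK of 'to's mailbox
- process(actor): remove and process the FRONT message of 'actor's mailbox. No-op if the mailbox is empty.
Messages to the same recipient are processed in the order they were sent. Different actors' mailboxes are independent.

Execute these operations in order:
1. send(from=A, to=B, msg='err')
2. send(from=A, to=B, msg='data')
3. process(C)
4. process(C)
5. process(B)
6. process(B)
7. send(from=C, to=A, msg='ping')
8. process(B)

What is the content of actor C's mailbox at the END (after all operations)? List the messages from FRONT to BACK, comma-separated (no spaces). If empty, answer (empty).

After 1 (send(from=A, to=B, msg='err')): A:[] B:[err] C:[]
After 2 (send(from=A, to=B, msg='data')): A:[] B:[err,data] C:[]
After 3 (process(C)): A:[] B:[err,data] C:[]
After 4 (process(C)): A:[] B:[err,data] C:[]
After 5 (process(B)): A:[] B:[data] C:[]
After 6 (process(B)): A:[] B:[] C:[]
After 7 (send(from=C, to=A, msg='ping')): A:[ping] B:[] C:[]
After 8 (process(B)): A:[ping] B:[] C:[]

Answer: (empty)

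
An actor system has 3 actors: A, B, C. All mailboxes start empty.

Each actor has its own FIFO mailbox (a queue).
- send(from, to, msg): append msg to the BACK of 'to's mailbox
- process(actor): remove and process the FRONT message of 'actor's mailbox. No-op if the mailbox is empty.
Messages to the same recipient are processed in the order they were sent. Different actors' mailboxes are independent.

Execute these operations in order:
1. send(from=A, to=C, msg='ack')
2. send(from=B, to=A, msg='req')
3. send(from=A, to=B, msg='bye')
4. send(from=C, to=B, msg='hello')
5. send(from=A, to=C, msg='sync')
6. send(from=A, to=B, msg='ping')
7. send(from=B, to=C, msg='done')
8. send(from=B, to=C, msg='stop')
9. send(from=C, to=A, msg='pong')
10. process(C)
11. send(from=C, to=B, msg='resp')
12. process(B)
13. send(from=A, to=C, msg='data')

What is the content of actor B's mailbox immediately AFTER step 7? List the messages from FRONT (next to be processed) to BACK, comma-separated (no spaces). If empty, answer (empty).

After 1 (send(from=A, to=C, msg='ack')): A:[] B:[] C:[ack]
After 2 (send(from=B, to=A, msg='req')): A:[req] B:[] C:[ack]
After 3 (send(from=A, to=B, msg='bye')): A:[req] B:[bye] C:[ack]
After 4 (send(from=C, to=B, msg='hello')): A:[req] B:[bye,hello] C:[ack]
After 5 (send(from=A, to=C, msg='sync')): A:[req] B:[bye,hello] C:[ack,sync]
After 6 (send(from=A, to=B, msg='ping')): A:[req] B:[bye,hello,ping] C:[ack,sync]
After 7 (send(from=B, to=C, msg='done')): A:[req] B:[bye,hello,ping] C:[ack,sync,done]

bye,hello,ping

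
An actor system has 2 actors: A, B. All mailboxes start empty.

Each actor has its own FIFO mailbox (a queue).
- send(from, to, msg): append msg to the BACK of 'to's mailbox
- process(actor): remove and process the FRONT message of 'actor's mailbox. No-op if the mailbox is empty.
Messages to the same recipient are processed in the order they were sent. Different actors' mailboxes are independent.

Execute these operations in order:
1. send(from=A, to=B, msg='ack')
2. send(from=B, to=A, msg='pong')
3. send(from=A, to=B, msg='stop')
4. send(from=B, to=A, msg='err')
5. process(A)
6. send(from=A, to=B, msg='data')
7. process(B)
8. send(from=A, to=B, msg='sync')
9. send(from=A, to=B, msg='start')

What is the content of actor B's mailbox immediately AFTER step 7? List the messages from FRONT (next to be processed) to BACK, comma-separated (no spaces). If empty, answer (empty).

After 1 (send(from=A, to=B, msg='ack')): A:[] B:[ack]
After 2 (send(from=B, to=A, msg='pong')): A:[pong] B:[ack]
After 3 (send(from=A, to=B, msg='stop')): A:[pong] B:[ack,stop]
After 4 (send(from=B, to=A, msg='err')): A:[pong,err] B:[ack,stop]
After 5 (process(A)): A:[err] B:[ack,stop]
After 6 (send(from=A, to=B, msg='data')): A:[err] B:[ack,stop,data]
After 7 (process(B)): A:[err] B:[stop,data]

stop,data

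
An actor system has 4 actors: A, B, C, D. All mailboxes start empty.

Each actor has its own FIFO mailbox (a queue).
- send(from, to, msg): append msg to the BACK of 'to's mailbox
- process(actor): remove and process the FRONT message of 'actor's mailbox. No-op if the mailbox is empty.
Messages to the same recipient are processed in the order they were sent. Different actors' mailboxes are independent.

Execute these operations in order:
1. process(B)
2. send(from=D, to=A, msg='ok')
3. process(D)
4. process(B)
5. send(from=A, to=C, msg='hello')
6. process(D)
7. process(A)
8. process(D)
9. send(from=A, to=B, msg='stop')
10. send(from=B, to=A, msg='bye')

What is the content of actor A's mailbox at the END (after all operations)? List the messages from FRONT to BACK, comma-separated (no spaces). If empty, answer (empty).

After 1 (process(B)): A:[] B:[] C:[] D:[]
After 2 (send(from=D, to=A, msg='ok')): A:[ok] B:[] C:[] D:[]
After 3 (process(D)): A:[ok] B:[] C:[] D:[]
After 4 (process(B)): A:[ok] B:[] C:[] D:[]
After 5 (send(from=A, to=C, msg='hello')): A:[ok] B:[] C:[hello] D:[]
After 6 (process(D)): A:[ok] B:[] C:[hello] D:[]
After 7 (process(A)): A:[] B:[] C:[hello] D:[]
After 8 (process(D)): A:[] B:[] C:[hello] D:[]
After 9 (send(from=A, to=B, msg='stop')): A:[] B:[stop] C:[hello] D:[]
After 10 (send(from=B, to=A, msg='bye')): A:[bye] B:[stop] C:[hello] D:[]

Answer: bye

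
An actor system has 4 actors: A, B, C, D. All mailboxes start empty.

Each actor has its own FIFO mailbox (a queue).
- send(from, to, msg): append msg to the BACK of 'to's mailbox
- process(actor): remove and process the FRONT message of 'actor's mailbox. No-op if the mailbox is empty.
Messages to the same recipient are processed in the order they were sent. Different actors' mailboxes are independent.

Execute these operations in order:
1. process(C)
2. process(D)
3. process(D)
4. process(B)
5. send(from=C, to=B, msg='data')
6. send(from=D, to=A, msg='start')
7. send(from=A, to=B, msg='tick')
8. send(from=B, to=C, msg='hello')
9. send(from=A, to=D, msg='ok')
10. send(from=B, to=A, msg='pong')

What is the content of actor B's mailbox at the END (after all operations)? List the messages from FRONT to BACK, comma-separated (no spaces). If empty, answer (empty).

Answer: data,tick

Derivation:
After 1 (process(C)): A:[] B:[] C:[] D:[]
After 2 (process(D)): A:[] B:[] C:[] D:[]
After 3 (process(D)): A:[] B:[] C:[] D:[]
After 4 (process(B)): A:[] B:[] C:[] D:[]
After 5 (send(from=C, to=B, msg='data')): A:[] B:[data] C:[] D:[]
After 6 (send(from=D, to=A, msg='start')): A:[start] B:[data] C:[] D:[]
After 7 (send(from=A, to=B, msg='tick')): A:[start] B:[data,tick] C:[] D:[]
After 8 (send(from=B, to=C, msg='hello')): A:[start] B:[data,tick] C:[hello] D:[]
After 9 (send(from=A, to=D, msg='ok')): A:[start] B:[data,tick] C:[hello] D:[ok]
After 10 (send(from=B, to=A, msg='pong')): A:[start,pong] B:[data,tick] C:[hello] D:[ok]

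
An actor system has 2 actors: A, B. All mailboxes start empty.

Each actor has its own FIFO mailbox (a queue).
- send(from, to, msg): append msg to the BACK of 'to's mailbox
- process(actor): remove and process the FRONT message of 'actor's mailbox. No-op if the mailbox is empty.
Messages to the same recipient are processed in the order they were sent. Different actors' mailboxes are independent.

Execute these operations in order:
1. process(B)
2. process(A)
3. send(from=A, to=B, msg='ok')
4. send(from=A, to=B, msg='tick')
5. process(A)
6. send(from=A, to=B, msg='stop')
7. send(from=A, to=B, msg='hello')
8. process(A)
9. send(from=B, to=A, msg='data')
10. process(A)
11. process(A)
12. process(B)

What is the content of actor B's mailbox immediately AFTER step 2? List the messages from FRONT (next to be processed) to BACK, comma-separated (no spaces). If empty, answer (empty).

After 1 (process(B)): A:[] B:[]
After 2 (process(A)): A:[] B:[]

(empty)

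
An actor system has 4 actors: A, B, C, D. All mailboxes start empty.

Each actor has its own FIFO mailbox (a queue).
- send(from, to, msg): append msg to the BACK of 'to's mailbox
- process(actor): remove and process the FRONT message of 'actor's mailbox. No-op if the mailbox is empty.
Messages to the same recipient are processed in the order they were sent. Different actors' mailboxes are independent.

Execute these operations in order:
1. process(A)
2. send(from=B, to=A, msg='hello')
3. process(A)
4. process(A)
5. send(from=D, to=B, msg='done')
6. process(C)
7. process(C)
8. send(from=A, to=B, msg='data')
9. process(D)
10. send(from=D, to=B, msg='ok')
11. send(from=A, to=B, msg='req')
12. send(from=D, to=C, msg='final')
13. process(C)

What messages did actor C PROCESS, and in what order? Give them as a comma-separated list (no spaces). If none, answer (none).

After 1 (process(A)): A:[] B:[] C:[] D:[]
After 2 (send(from=B, to=A, msg='hello')): A:[hello] B:[] C:[] D:[]
After 3 (process(A)): A:[] B:[] C:[] D:[]
After 4 (process(A)): A:[] B:[] C:[] D:[]
After 5 (send(from=D, to=B, msg='done')): A:[] B:[done] C:[] D:[]
After 6 (process(C)): A:[] B:[done] C:[] D:[]
After 7 (process(C)): A:[] B:[done] C:[] D:[]
After 8 (send(from=A, to=B, msg='data')): A:[] B:[done,data] C:[] D:[]
After 9 (process(D)): A:[] B:[done,data] C:[] D:[]
After 10 (send(from=D, to=B, msg='ok')): A:[] B:[done,data,ok] C:[] D:[]
After 11 (send(from=A, to=B, msg='req')): A:[] B:[done,data,ok,req] C:[] D:[]
After 12 (send(from=D, to=C, msg='final')): A:[] B:[done,data,ok,req] C:[final] D:[]
After 13 (process(C)): A:[] B:[done,data,ok,req] C:[] D:[]

Answer: final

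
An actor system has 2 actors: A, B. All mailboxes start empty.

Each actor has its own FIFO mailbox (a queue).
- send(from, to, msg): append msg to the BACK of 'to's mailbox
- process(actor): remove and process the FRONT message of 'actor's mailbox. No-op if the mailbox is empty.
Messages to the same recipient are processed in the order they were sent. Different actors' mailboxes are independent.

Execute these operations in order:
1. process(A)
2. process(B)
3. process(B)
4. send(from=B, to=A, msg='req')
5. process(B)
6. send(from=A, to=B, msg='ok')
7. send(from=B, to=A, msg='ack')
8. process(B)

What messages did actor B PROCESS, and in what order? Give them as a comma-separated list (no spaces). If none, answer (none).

Answer: ok

Derivation:
After 1 (process(A)): A:[] B:[]
After 2 (process(B)): A:[] B:[]
After 3 (process(B)): A:[] B:[]
After 4 (send(from=B, to=A, msg='req')): A:[req] B:[]
After 5 (process(B)): A:[req] B:[]
After 6 (send(from=A, to=B, msg='ok')): A:[req] B:[ok]
After 7 (send(from=B, to=A, msg='ack')): A:[req,ack] B:[ok]
After 8 (process(B)): A:[req,ack] B:[]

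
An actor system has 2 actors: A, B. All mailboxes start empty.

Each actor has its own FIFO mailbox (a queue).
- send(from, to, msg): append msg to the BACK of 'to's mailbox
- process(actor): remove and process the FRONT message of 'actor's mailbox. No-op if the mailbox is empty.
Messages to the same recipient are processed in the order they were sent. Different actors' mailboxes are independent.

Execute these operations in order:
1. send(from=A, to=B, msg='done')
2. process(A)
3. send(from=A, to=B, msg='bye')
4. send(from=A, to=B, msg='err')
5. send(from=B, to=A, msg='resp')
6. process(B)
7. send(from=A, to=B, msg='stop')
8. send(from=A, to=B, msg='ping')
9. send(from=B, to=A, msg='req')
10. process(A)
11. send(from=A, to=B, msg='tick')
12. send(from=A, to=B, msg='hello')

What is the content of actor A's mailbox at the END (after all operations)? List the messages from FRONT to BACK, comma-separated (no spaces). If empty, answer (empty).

After 1 (send(from=A, to=B, msg='done')): A:[] B:[done]
After 2 (process(A)): A:[] B:[done]
After 3 (send(from=A, to=B, msg='bye')): A:[] B:[done,bye]
After 4 (send(from=A, to=B, msg='err')): A:[] B:[done,bye,err]
After 5 (send(from=B, to=A, msg='resp')): A:[resp] B:[done,bye,err]
After 6 (process(B)): A:[resp] B:[bye,err]
After 7 (send(from=A, to=B, msg='stop')): A:[resp] B:[bye,err,stop]
After 8 (send(from=A, to=B, msg='ping')): A:[resp] B:[bye,err,stop,ping]
After 9 (send(from=B, to=A, msg='req')): A:[resp,req] B:[bye,err,stop,ping]
After 10 (process(A)): A:[req] B:[bye,err,stop,ping]
After 11 (send(from=A, to=B, msg='tick')): A:[req] B:[bye,err,stop,ping,tick]
After 12 (send(from=A, to=B, msg='hello')): A:[req] B:[bye,err,stop,ping,tick,hello]

Answer: req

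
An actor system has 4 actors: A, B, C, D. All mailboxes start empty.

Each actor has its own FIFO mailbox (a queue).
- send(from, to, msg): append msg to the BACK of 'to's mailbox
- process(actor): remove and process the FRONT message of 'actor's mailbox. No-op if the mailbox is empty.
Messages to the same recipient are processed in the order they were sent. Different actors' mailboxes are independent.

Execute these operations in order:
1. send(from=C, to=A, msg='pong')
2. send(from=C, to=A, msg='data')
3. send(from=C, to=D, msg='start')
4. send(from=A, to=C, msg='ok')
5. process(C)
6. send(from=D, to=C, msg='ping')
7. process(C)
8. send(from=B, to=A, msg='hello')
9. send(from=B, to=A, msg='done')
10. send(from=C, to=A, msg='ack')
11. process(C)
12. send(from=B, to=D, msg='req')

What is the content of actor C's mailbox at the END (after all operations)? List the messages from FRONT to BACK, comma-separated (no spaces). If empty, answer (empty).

After 1 (send(from=C, to=A, msg='pong')): A:[pong] B:[] C:[] D:[]
After 2 (send(from=C, to=A, msg='data')): A:[pong,data] B:[] C:[] D:[]
After 3 (send(from=C, to=D, msg='start')): A:[pong,data] B:[] C:[] D:[start]
After 4 (send(from=A, to=C, msg='ok')): A:[pong,data] B:[] C:[ok] D:[start]
After 5 (process(C)): A:[pong,data] B:[] C:[] D:[start]
After 6 (send(from=D, to=C, msg='ping')): A:[pong,data] B:[] C:[ping] D:[start]
After 7 (process(C)): A:[pong,data] B:[] C:[] D:[start]
After 8 (send(from=B, to=A, msg='hello')): A:[pong,data,hello] B:[] C:[] D:[start]
After 9 (send(from=B, to=A, msg='done')): A:[pong,data,hello,done] B:[] C:[] D:[start]
After 10 (send(from=C, to=A, msg='ack')): A:[pong,data,hello,done,ack] B:[] C:[] D:[start]
After 11 (process(C)): A:[pong,data,hello,done,ack] B:[] C:[] D:[start]
After 12 (send(from=B, to=D, msg='req')): A:[pong,data,hello,done,ack] B:[] C:[] D:[start,req]

Answer: (empty)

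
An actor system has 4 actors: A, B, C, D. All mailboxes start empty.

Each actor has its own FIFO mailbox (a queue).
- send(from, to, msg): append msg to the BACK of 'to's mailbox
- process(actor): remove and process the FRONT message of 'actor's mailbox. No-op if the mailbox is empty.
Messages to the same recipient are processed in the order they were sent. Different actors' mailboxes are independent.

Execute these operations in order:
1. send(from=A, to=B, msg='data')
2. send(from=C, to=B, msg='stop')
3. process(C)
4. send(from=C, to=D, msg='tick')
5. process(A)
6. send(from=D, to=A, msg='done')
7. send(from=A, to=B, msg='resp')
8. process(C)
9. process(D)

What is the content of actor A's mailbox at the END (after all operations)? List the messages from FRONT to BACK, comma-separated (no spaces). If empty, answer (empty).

Answer: done

Derivation:
After 1 (send(from=A, to=B, msg='data')): A:[] B:[data] C:[] D:[]
After 2 (send(from=C, to=B, msg='stop')): A:[] B:[data,stop] C:[] D:[]
After 3 (process(C)): A:[] B:[data,stop] C:[] D:[]
After 4 (send(from=C, to=D, msg='tick')): A:[] B:[data,stop] C:[] D:[tick]
After 5 (process(A)): A:[] B:[data,stop] C:[] D:[tick]
After 6 (send(from=D, to=A, msg='done')): A:[done] B:[data,stop] C:[] D:[tick]
After 7 (send(from=A, to=B, msg='resp')): A:[done] B:[data,stop,resp] C:[] D:[tick]
After 8 (process(C)): A:[done] B:[data,stop,resp] C:[] D:[tick]
After 9 (process(D)): A:[done] B:[data,stop,resp] C:[] D:[]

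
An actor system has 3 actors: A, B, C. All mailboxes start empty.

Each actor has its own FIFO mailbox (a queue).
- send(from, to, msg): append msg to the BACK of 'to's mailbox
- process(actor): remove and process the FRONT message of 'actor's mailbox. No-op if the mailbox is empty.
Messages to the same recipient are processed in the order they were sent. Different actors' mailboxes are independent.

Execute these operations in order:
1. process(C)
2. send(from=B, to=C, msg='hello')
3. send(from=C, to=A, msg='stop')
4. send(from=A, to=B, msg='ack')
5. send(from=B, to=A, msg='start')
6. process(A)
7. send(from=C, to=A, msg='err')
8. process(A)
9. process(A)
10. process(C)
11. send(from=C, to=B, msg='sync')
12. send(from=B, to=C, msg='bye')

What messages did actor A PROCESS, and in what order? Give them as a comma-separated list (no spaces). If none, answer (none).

After 1 (process(C)): A:[] B:[] C:[]
After 2 (send(from=B, to=C, msg='hello')): A:[] B:[] C:[hello]
After 3 (send(from=C, to=A, msg='stop')): A:[stop] B:[] C:[hello]
After 4 (send(from=A, to=B, msg='ack')): A:[stop] B:[ack] C:[hello]
After 5 (send(from=B, to=A, msg='start')): A:[stop,start] B:[ack] C:[hello]
After 6 (process(A)): A:[start] B:[ack] C:[hello]
After 7 (send(from=C, to=A, msg='err')): A:[start,err] B:[ack] C:[hello]
After 8 (process(A)): A:[err] B:[ack] C:[hello]
After 9 (process(A)): A:[] B:[ack] C:[hello]
After 10 (process(C)): A:[] B:[ack] C:[]
After 11 (send(from=C, to=B, msg='sync')): A:[] B:[ack,sync] C:[]
After 12 (send(from=B, to=C, msg='bye')): A:[] B:[ack,sync] C:[bye]

Answer: stop,start,err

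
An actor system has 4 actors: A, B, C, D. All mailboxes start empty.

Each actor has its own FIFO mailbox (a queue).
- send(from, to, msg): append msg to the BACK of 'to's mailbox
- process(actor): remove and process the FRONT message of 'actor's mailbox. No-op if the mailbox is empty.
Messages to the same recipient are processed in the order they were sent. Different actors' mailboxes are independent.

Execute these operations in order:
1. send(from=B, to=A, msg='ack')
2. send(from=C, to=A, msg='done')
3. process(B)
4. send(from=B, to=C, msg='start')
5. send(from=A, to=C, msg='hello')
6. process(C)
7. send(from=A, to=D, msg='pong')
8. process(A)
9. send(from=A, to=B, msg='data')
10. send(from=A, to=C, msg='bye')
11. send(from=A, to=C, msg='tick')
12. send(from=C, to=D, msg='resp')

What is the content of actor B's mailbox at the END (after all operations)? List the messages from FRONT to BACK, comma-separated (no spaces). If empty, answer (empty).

After 1 (send(from=B, to=A, msg='ack')): A:[ack] B:[] C:[] D:[]
After 2 (send(from=C, to=A, msg='done')): A:[ack,done] B:[] C:[] D:[]
After 3 (process(B)): A:[ack,done] B:[] C:[] D:[]
After 4 (send(from=B, to=C, msg='start')): A:[ack,done] B:[] C:[start] D:[]
After 5 (send(from=A, to=C, msg='hello')): A:[ack,done] B:[] C:[start,hello] D:[]
After 6 (process(C)): A:[ack,done] B:[] C:[hello] D:[]
After 7 (send(from=A, to=D, msg='pong')): A:[ack,done] B:[] C:[hello] D:[pong]
After 8 (process(A)): A:[done] B:[] C:[hello] D:[pong]
After 9 (send(from=A, to=B, msg='data')): A:[done] B:[data] C:[hello] D:[pong]
After 10 (send(from=A, to=C, msg='bye')): A:[done] B:[data] C:[hello,bye] D:[pong]
After 11 (send(from=A, to=C, msg='tick')): A:[done] B:[data] C:[hello,bye,tick] D:[pong]
After 12 (send(from=C, to=D, msg='resp')): A:[done] B:[data] C:[hello,bye,tick] D:[pong,resp]

Answer: data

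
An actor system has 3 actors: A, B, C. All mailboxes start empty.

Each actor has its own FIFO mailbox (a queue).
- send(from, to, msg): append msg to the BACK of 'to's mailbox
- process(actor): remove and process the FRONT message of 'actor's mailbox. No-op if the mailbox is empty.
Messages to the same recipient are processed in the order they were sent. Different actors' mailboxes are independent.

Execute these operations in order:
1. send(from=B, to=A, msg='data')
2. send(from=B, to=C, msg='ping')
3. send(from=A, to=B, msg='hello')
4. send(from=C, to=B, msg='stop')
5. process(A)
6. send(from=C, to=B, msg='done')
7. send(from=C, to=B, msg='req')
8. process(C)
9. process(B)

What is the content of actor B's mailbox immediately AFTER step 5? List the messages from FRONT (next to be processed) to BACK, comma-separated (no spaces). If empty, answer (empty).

After 1 (send(from=B, to=A, msg='data')): A:[data] B:[] C:[]
After 2 (send(from=B, to=C, msg='ping')): A:[data] B:[] C:[ping]
After 3 (send(from=A, to=B, msg='hello')): A:[data] B:[hello] C:[ping]
After 4 (send(from=C, to=B, msg='stop')): A:[data] B:[hello,stop] C:[ping]
After 5 (process(A)): A:[] B:[hello,stop] C:[ping]

hello,stop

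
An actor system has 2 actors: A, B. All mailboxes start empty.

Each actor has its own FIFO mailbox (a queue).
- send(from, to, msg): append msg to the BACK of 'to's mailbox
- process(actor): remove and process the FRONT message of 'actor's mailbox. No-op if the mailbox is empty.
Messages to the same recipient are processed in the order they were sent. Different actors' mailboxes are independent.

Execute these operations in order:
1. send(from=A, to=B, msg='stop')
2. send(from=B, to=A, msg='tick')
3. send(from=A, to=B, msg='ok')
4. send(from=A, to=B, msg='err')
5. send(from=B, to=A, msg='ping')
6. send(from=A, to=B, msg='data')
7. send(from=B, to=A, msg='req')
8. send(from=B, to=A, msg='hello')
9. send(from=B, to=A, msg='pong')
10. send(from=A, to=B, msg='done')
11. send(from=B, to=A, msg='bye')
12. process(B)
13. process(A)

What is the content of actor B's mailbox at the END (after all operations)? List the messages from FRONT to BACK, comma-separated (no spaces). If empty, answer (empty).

Answer: ok,err,data,done

Derivation:
After 1 (send(from=A, to=B, msg='stop')): A:[] B:[stop]
After 2 (send(from=B, to=A, msg='tick')): A:[tick] B:[stop]
After 3 (send(from=A, to=B, msg='ok')): A:[tick] B:[stop,ok]
After 4 (send(from=A, to=B, msg='err')): A:[tick] B:[stop,ok,err]
After 5 (send(from=B, to=A, msg='ping')): A:[tick,ping] B:[stop,ok,err]
After 6 (send(from=A, to=B, msg='data')): A:[tick,ping] B:[stop,ok,err,data]
After 7 (send(from=B, to=A, msg='req')): A:[tick,ping,req] B:[stop,ok,err,data]
After 8 (send(from=B, to=A, msg='hello')): A:[tick,ping,req,hello] B:[stop,ok,err,data]
After 9 (send(from=B, to=A, msg='pong')): A:[tick,ping,req,hello,pong] B:[stop,ok,err,data]
After 10 (send(from=A, to=B, msg='done')): A:[tick,ping,req,hello,pong] B:[stop,ok,err,data,done]
After 11 (send(from=B, to=A, msg='bye')): A:[tick,ping,req,hello,pong,bye] B:[stop,ok,err,data,done]
After 12 (process(B)): A:[tick,ping,req,hello,pong,bye] B:[ok,err,data,done]
After 13 (process(A)): A:[ping,req,hello,pong,bye] B:[ok,err,data,done]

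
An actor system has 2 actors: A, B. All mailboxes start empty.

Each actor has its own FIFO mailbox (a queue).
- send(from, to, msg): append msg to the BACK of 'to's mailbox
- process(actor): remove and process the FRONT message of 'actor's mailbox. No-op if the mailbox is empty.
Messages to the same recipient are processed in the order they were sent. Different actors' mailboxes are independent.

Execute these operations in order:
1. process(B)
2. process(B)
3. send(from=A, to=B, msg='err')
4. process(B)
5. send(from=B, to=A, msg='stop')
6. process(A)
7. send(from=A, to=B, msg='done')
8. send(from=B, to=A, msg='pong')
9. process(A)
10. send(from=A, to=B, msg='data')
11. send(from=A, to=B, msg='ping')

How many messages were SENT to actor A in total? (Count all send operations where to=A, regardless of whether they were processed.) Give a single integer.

After 1 (process(B)): A:[] B:[]
After 2 (process(B)): A:[] B:[]
After 3 (send(from=A, to=B, msg='err')): A:[] B:[err]
After 4 (process(B)): A:[] B:[]
After 5 (send(from=B, to=A, msg='stop')): A:[stop] B:[]
After 6 (process(A)): A:[] B:[]
After 7 (send(from=A, to=B, msg='done')): A:[] B:[done]
After 8 (send(from=B, to=A, msg='pong')): A:[pong] B:[done]
After 9 (process(A)): A:[] B:[done]
After 10 (send(from=A, to=B, msg='data')): A:[] B:[done,data]
After 11 (send(from=A, to=B, msg='ping')): A:[] B:[done,data,ping]

Answer: 2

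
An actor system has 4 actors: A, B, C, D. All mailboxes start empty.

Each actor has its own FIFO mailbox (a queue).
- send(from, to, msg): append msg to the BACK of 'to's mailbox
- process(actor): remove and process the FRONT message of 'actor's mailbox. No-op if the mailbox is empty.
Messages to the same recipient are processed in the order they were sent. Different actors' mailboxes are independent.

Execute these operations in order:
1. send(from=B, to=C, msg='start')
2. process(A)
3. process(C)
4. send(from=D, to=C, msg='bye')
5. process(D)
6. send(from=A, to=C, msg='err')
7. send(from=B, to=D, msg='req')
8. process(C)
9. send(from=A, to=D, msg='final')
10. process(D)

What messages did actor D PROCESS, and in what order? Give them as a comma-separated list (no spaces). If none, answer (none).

Answer: req

Derivation:
After 1 (send(from=B, to=C, msg='start')): A:[] B:[] C:[start] D:[]
After 2 (process(A)): A:[] B:[] C:[start] D:[]
After 3 (process(C)): A:[] B:[] C:[] D:[]
After 4 (send(from=D, to=C, msg='bye')): A:[] B:[] C:[bye] D:[]
After 5 (process(D)): A:[] B:[] C:[bye] D:[]
After 6 (send(from=A, to=C, msg='err')): A:[] B:[] C:[bye,err] D:[]
After 7 (send(from=B, to=D, msg='req')): A:[] B:[] C:[bye,err] D:[req]
After 8 (process(C)): A:[] B:[] C:[err] D:[req]
After 9 (send(from=A, to=D, msg='final')): A:[] B:[] C:[err] D:[req,final]
After 10 (process(D)): A:[] B:[] C:[err] D:[final]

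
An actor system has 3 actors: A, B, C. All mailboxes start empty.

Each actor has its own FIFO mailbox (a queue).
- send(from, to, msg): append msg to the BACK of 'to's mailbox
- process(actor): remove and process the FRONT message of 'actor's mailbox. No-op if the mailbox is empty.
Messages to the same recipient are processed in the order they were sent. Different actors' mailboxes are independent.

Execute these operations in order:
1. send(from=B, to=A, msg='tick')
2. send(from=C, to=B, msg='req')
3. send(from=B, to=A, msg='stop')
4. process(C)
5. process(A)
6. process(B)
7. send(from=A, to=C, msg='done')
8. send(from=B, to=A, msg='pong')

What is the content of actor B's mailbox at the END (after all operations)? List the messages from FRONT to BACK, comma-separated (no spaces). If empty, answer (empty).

Answer: (empty)

Derivation:
After 1 (send(from=B, to=A, msg='tick')): A:[tick] B:[] C:[]
After 2 (send(from=C, to=B, msg='req')): A:[tick] B:[req] C:[]
After 3 (send(from=B, to=A, msg='stop')): A:[tick,stop] B:[req] C:[]
After 4 (process(C)): A:[tick,stop] B:[req] C:[]
After 5 (process(A)): A:[stop] B:[req] C:[]
After 6 (process(B)): A:[stop] B:[] C:[]
After 7 (send(from=A, to=C, msg='done')): A:[stop] B:[] C:[done]
After 8 (send(from=B, to=A, msg='pong')): A:[stop,pong] B:[] C:[done]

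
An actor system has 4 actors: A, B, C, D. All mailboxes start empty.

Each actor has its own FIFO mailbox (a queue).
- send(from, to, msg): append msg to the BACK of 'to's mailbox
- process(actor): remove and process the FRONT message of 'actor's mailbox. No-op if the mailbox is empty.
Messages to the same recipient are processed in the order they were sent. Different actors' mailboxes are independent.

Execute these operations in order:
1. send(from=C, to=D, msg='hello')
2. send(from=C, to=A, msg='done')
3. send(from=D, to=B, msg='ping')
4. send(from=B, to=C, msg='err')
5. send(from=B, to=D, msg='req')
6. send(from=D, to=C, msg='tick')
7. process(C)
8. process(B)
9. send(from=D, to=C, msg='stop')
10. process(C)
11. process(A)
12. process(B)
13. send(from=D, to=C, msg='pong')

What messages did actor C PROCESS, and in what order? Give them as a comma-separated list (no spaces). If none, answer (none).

Answer: err,tick

Derivation:
After 1 (send(from=C, to=D, msg='hello')): A:[] B:[] C:[] D:[hello]
After 2 (send(from=C, to=A, msg='done')): A:[done] B:[] C:[] D:[hello]
After 3 (send(from=D, to=B, msg='ping')): A:[done] B:[ping] C:[] D:[hello]
After 4 (send(from=B, to=C, msg='err')): A:[done] B:[ping] C:[err] D:[hello]
After 5 (send(from=B, to=D, msg='req')): A:[done] B:[ping] C:[err] D:[hello,req]
After 6 (send(from=D, to=C, msg='tick')): A:[done] B:[ping] C:[err,tick] D:[hello,req]
After 7 (process(C)): A:[done] B:[ping] C:[tick] D:[hello,req]
After 8 (process(B)): A:[done] B:[] C:[tick] D:[hello,req]
After 9 (send(from=D, to=C, msg='stop')): A:[done] B:[] C:[tick,stop] D:[hello,req]
After 10 (process(C)): A:[done] B:[] C:[stop] D:[hello,req]
After 11 (process(A)): A:[] B:[] C:[stop] D:[hello,req]
After 12 (process(B)): A:[] B:[] C:[stop] D:[hello,req]
After 13 (send(from=D, to=C, msg='pong')): A:[] B:[] C:[stop,pong] D:[hello,req]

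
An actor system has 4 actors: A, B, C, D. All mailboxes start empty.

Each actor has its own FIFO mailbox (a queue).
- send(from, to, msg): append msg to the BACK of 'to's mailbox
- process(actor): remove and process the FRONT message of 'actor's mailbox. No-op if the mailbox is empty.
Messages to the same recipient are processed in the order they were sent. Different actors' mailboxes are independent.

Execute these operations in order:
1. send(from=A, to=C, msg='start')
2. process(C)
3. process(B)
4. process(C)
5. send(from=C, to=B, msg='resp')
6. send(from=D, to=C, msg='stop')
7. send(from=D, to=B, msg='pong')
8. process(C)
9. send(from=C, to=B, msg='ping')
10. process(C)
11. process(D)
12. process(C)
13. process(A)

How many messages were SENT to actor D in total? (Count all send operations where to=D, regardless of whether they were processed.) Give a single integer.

Answer: 0

Derivation:
After 1 (send(from=A, to=C, msg='start')): A:[] B:[] C:[start] D:[]
After 2 (process(C)): A:[] B:[] C:[] D:[]
After 3 (process(B)): A:[] B:[] C:[] D:[]
After 4 (process(C)): A:[] B:[] C:[] D:[]
After 5 (send(from=C, to=B, msg='resp')): A:[] B:[resp] C:[] D:[]
After 6 (send(from=D, to=C, msg='stop')): A:[] B:[resp] C:[stop] D:[]
After 7 (send(from=D, to=B, msg='pong')): A:[] B:[resp,pong] C:[stop] D:[]
After 8 (process(C)): A:[] B:[resp,pong] C:[] D:[]
After 9 (send(from=C, to=B, msg='ping')): A:[] B:[resp,pong,ping] C:[] D:[]
After 10 (process(C)): A:[] B:[resp,pong,ping] C:[] D:[]
After 11 (process(D)): A:[] B:[resp,pong,ping] C:[] D:[]
After 12 (process(C)): A:[] B:[resp,pong,ping] C:[] D:[]
After 13 (process(A)): A:[] B:[resp,pong,ping] C:[] D:[]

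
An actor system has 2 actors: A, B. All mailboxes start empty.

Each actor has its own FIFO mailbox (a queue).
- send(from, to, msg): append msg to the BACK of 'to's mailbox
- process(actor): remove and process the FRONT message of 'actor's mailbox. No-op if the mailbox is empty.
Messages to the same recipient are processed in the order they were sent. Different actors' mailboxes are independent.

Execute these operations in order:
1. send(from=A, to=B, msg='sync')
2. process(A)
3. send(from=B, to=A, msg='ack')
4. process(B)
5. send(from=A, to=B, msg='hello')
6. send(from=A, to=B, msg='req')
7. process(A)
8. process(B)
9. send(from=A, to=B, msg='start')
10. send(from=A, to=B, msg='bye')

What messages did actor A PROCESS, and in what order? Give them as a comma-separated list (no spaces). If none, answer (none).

Answer: ack

Derivation:
After 1 (send(from=A, to=B, msg='sync')): A:[] B:[sync]
After 2 (process(A)): A:[] B:[sync]
After 3 (send(from=B, to=A, msg='ack')): A:[ack] B:[sync]
After 4 (process(B)): A:[ack] B:[]
After 5 (send(from=A, to=B, msg='hello')): A:[ack] B:[hello]
After 6 (send(from=A, to=B, msg='req')): A:[ack] B:[hello,req]
After 7 (process(A)): A:[] B:[hello,req]
After 8 (process(B)): A:[] B:[req]
After 9 (send(from=A, to=B, msg='start')): A:[] B:[req,start]
After 10 (send(from=A, to=B, msg='bye')): A:[] B:[req,start,bye]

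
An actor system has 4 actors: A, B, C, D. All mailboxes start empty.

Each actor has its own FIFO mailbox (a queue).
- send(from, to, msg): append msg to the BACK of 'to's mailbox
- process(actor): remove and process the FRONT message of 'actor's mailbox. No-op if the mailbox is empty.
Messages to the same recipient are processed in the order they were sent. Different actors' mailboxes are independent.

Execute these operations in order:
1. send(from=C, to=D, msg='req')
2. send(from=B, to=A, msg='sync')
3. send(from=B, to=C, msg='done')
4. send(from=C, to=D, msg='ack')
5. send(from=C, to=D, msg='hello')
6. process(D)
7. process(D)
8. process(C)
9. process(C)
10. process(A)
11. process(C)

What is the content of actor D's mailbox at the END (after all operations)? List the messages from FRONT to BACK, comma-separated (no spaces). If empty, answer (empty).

After 1 (send(from=C, to=D, msg='req')): A:[] B:[] C:[] D:[req]
After 2 (send(from=B, to=A, msg='sync')): A:[sync] B:[] C:[] D:[req]
After 3 (send(from=B, to=C, msg='done')): A:[sync] B:[] C:[done] D:[req]
After 4 (send(from=C, to=D, msg='ack')): A:[sync] B:[] C:[done] D:[req,ack]
After 5 (send(from=C, to=D, msg='hello')): A:[sync] B:[] C:[done] D:[req,ack,hello]
After 6 (process(D)): A:[sync] B:[] C:[done] D:[ack,hello]
After 7 (process(D)): A:[sync] B:[] C:[done] D:[hello]
After 8 (process(C)): A:[sync] B:[] C:[] D:[hello]
After 9 (process(C)): A:[sync] B:[] C:[] D:[hello]
After 10 (process(A)): A:[] B:[] C:[] D:[hello]
After 11 (process(C)): A:[] B:[] C:[] D:[hello]

Answer: hello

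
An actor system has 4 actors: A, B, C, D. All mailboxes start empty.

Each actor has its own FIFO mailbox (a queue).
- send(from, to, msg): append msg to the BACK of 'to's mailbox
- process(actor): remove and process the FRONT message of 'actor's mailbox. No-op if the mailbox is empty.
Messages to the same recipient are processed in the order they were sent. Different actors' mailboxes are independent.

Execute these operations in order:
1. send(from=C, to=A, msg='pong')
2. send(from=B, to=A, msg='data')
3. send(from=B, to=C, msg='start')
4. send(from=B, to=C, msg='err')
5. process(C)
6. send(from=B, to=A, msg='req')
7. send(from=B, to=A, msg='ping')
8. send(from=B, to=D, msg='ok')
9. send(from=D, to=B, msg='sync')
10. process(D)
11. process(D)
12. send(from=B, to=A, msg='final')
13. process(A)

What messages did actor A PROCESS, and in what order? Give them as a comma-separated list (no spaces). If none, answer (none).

Answer: pong

Derivation:
After 1 (send(from=C, to=A, msg='pong')): A:[pong] B:[] C:[] D:[]
After 2 (send(from=B, to=A, msg='data')): A:[pong,data] B:[] C:[] D:[]
After 3 (send(from=B, to=C, msg='start')): A:[pong,data] B:[] C:[start] D:[]
After 4 (send(from=B, to=C, msg='err')): A:[pong,data] B:[] C:[start,err] D:[]
After 5 (process(C)): A:[pong,data] B:[] C:[err] D:[]
After 6 (send(from=B, to=A, msg='req')): A:[pong,data,req] B:[] C:[err] D:[]
After 7 (send(from=B, to=A, msg='ping')): A:[pong,data,req,ping] B:[] C:[err] D:[]
After 8 (send(from=B, to=D, msg='ok')): A:[pong,data,req,ping] B:[] C:[err] D:[ok]
After 9 (send(from=D, to=B, msg='sync')): A:[pong,data,req,ping] B:[sync] C:[err] D:[ok]
After 10 (process(D)): A:[pong,data,req,ping] B:[sync] C:[err] D:[]
After 11 (process(D)): A:[pong,data,req,ping] B:[sync] C:[err] D:[]
After 12 (send(from=B, to=A, msg='final')): A:[pong,data,req,ping,final] B:[sync] C:[err] D:[]
After 13 (process(A)): A:[data,req,ping,final] B:[sync] C:[err] D:[]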